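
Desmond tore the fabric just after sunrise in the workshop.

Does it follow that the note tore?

Nothing is said about any note; only the fabric is affected.

no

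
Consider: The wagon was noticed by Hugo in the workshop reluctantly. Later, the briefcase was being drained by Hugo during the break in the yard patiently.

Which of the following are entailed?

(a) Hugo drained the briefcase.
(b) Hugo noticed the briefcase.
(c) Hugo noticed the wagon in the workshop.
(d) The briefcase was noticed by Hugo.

(a) Not entailed — 'was draining' is progressive on an accomplishment; it does not entail the completed 'drained'.
(b) Not entailed — Hugo noticed the wagon, not the briefcase; the briefcase belongs to the draining event.
(c) Entailed — dropping 'reluctantly' leaves a sub-description the original still satisfies.
(d) Not entailed — Hugo noticed the wagon, not the briefcase; the briefcase belongs to the draining event.

(c)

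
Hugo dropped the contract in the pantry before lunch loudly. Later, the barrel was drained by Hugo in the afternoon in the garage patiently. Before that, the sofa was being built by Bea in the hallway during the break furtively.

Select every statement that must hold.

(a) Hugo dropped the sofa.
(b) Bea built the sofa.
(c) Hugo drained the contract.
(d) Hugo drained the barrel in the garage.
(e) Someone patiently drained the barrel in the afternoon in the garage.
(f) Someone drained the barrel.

(d), (e), (f)

(a) Not entailed — Hugo dropped the contract, not the sofa; the sofa belongs to the building event.
(b) Not entailed — 'was building' is progressive on an accomplishment; it does not entail the completed 'built'.
(c) Not entailed — Hugo drained the barrel, not the contract; the contract belongs to the dropping event.
(d) Entailed — dropping 'patiently', 'in the afternoon' leaves a sub-description the original still satisfies.
(e) Entailed — generalizing the agent leaves a sub-description the original still satisfies.
(f) Entailed — this follows by dropping conjuncts from the draining event's description.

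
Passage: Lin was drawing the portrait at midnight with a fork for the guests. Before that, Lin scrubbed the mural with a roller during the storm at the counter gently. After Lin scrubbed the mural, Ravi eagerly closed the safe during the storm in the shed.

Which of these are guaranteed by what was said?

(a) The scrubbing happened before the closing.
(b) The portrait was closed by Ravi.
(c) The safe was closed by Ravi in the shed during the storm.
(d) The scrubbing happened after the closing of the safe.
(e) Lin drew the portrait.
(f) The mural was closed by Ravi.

(a) Entailed — the narrative places the scrubbing before the closing.
(b) Not entailed — Ravi closed the safe, not the portrait; the portrait belongs to the drawing event.
(c) Entailed — this follows by dropping conjuncts from the closing event's description.
(d) Not entailed — the narrative places the scrubbing before the closing, not after.
(e) Not entailed — 'was drawing' is progressive on an accomplishment; it does not entail the completed 'drew'.
(f) Not entailed — Ravi closed the safe, not the mural; the mural belongs to the scrubbing event.

(a), (c)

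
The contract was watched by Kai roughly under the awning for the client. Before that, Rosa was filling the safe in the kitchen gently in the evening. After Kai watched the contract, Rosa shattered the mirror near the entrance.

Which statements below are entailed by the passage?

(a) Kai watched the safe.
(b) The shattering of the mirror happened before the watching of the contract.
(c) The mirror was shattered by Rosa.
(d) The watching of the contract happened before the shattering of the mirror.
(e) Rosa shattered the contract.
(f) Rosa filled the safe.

(c), (d)

(a) Not entailed — Kai watched the contract, not the safe; the safe belongs to the filling event.
(b) Not entailed — the narrative places the watching before the shattering, not after.
(c) Entailed — the original entails any weakening of itself; this just drops 'near the entrance'.
(d) Entailed — the narrative places the watching before the shattering.
(e) Not entailed — Rosa shattered the mirror, not the contract; the contract belongs to the watching event.
(f) Not entailed — 'was filling' is progressive on an accomplishment; it does not entail the completed 'filled'.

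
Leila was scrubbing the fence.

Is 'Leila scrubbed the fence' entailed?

yes

'scrub' is atelic; if Leila was scrubbing the fence, then Leila scrubbed the fence (for some time).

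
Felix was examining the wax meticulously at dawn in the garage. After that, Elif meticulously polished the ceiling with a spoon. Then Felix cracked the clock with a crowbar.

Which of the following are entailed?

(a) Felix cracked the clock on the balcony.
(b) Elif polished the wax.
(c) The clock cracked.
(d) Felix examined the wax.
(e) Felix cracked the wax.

(c), (d)

(a) Not entailed — 'on the balcony' adds information not in the original event.
(b) Not entailed — Elif polished the ceiling, not the wax; the wax belongs to the examining event.
(c) Entailed — 'Felix cracked the clock' is causative; it entails the inchoative 'the clock cracked'.
(d) Entailed — 'examine' is an activity; 'was examining' entails that some examining happened, so 'examined' holds.
(e) Not entailed — Felix cracked the clock, not the wax; the wax belongs to the examining event.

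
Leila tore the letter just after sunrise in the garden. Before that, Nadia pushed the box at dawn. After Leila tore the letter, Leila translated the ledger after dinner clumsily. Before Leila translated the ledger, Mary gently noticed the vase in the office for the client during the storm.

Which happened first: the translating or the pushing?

the pushing

The connectives place the pushing before the translating.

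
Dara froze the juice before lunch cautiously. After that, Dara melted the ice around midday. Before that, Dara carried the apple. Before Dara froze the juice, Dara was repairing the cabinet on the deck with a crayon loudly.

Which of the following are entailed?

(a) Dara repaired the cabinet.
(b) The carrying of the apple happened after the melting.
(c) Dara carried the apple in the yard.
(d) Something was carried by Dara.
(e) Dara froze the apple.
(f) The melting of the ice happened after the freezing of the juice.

(d), (f)

(a) Not entailed — 'was repairing' is progressive on an accomplishment; it does not entail the completed 'repaired'.
(b) Not entailed — the narrative places the carrying before the melting, not after.
(c) Not entailed — 'in the yard' adds information not in the original event.
(d) Entailed — generalizing the patient leaves a sub-description the original still satisfies.
(e) Not entailed — Dara froze the juice, not the apple; the apple belongs to the carrying event.
(f) Entailed — the narrative places the freezing before the melting.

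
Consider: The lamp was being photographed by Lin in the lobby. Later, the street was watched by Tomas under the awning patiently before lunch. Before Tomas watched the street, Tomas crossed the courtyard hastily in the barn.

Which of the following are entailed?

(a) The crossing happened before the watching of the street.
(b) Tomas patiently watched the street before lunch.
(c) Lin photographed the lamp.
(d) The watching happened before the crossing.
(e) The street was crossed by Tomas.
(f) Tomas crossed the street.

(a) Entailed — the narrative places the crossing before the watching.
(b) Entailed — the original entails any weakening of itself; this just drops 'under the awning'.
(c) Not entailed — 'was photographing' is progressive on an accomplishment; it does not entail the completed 'photographed'.
(d) Not entailed — the narrative places the crossing before the watching, not after.
(e) Not entailed — Tomas crossed the courtyard, not the street; the street belongs to the watching event.
(f) Not entailed — Tomas crossed the courtyard, not the street; the street belongs to the watching event.

(a), (b)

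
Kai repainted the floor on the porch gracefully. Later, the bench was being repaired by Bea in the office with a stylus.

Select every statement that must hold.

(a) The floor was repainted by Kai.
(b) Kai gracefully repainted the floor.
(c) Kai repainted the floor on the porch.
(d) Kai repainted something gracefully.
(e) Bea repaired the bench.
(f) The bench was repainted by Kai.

(a), (b), (c), (d)

(a) Entailed — this follows by dropping conjuncts from the repainting event's description.
(b) Entailed — the original entails any weakening of itself; this just drops 'on the porch'.
(c) Entailed — dropping 'gracefully' leaves a sub-description the original still satisfies.
(d) Entailed — every conjunct here is already in the original repainting event.
(e) Not entailed — 'was repairing' is progressive on an accomplishment; it does not entail the completed 'repaired'.
(f) Not entailed — Kai repainted the floor, not the bench; the bench belongs to the repairing event.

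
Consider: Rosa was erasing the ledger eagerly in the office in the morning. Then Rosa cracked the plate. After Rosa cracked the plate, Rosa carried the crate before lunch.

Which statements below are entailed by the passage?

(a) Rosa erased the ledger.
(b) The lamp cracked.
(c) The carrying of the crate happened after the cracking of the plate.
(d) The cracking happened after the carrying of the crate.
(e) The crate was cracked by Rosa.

(a) Not entailed — 'was erasing' is progressive on an accomplishment; it does not entail the completed 'erased'.
(b) Not entailed — the plate is what cracked, not the lamp.
(c) Entailed — the narrative places the cracking before the carrying.
(d) Not entailed — the narrative places the cracking before the carrying, not after.
(e) Not entailed — Rosa cracked the plate, not the crate; the crate belongs to the carrying event.

(c)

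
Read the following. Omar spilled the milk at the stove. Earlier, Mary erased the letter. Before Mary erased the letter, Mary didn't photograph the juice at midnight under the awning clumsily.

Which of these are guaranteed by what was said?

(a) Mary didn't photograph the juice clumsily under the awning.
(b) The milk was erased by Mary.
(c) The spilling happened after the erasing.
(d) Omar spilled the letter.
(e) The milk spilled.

(a) Not entailed — dropping 'at midnight' under negation is not valid — the original leaves open that Mary photographed the juice some other way.
(b) Not entailed — Mary erased the letter, not the milk; the milk belongs to the spilling event.
(c) Entailed — the narrative places the erasing before the spilling.
(d) Not entailed — Omar spilled the milk, not the letter; the letter belongs to the erasing event.
(e) Entailed — 'Omar spilled the milk' is causative; it entails the inchoative 'the milk spilled'.

(c), (e)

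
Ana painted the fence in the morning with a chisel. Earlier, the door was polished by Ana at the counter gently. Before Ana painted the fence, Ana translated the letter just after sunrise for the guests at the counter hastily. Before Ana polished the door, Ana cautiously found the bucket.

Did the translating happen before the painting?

The narrative orders the translating before the painting.

yes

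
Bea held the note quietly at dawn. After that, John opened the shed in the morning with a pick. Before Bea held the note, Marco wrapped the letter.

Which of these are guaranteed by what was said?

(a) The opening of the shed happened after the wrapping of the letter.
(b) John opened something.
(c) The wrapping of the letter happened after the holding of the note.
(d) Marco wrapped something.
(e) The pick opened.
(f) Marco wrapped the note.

(a) Entailed — the narrative places the wrapping before the opening.
(b) Entailed — every conjunct here is already in the original opening event.
(c) Not entailed — the narrative places the wrapping before the holding, not after.
(d) Entailed — the original entails any weakening of itself; this just generalizes the patient.
(e) Not entailed — the shed is what opened, not the pick.
(f) Not entailed — Marco wrapped the letter, not the note; the note belongs to the holding event.

(a), (b), (d)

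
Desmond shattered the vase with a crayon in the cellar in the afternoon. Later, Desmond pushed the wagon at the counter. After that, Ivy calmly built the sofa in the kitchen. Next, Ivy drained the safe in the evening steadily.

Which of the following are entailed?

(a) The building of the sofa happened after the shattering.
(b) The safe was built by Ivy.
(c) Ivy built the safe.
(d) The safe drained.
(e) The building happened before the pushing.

(a), (d)

(a) Entailed — the narrative places the shattering before the building.
(b) Not entailed — Ivy built the sofa, not the safe; the safe belongs to the draining event.
(c) Not entailed — Ivy built the sofa, not the safe; the safe belongs to the draining event.
(d) Entailed — 'Ivy drained the safe' is causative; it entails the inchoative 'the safe drained'.
(e) Not entailed — the narrative places the pushing before the building, not after.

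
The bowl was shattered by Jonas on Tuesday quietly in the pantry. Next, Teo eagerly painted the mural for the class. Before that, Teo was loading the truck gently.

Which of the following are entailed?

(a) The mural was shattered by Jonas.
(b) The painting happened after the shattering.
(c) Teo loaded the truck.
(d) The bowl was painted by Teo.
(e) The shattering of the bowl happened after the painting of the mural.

(a) Not entailed — Jonas shattered the bowl, not the mural; the mural belongs to the painting event.
(b) Entailed — the narrative places the shattering before the painting.
(c) Not entailed — 'was loading' is progressive on an accomplishment; it does not entail the completed 'loaded'.
(d) Not entailed — Teo painted the mural, not the bowl; the bowl belongs to the shattering event.
(e) Not entailed — the narrative places the shattering before the painting, not after.

(b)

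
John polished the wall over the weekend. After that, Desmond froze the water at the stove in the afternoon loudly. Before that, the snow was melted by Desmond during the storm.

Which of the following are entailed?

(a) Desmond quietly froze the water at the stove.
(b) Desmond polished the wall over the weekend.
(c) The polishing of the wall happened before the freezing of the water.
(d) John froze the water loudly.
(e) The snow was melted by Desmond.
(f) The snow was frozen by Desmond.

(a) Not entailed — 'quietly' adds a manner not in (and inconsistent with) the original.
(b) Not entailed — the passage has John polishing the wall, not Desmond.
(c) Entailed — the narrative places the polishing before the freezing.
(d) Not entailed — the passage has Desmond freezing the water, not John.
(e) Entailed — the original entails any weakening of itself; this just drops 'during the storm'.
(f) Not entailed — Desmond froze the water, not the snow; the snow belongs to the melting event.

(c), (e)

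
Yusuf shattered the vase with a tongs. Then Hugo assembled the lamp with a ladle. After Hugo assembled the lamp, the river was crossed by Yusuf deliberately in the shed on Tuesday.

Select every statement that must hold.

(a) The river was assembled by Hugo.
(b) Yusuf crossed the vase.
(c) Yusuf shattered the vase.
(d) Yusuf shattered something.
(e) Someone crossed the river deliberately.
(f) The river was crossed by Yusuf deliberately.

(c), (d), (e), (f)

(a) Not entailed — Hugo assembled the lamp, not the river; the river belongs to the crossing event.
(b) Not entailed — Yusuf crossed the river, not the vase; the vase belongs to the shattering event.
(c) Entailed — dropping 'with a tongs' leaves a sub-description the original still satisfies.
(d) Entailed — the original entails any weakening of itself; this just drops 'with a tongs' and generalizes the patient.
(e) Entailed — the original entails any weakening of itself; this just drops 'in the shed', 'on Tuesday' and generalizes the agent.
(f) Entailed — dropping 'in the shed', 'on Tuesday' leaves a sub-description the original still satisfies.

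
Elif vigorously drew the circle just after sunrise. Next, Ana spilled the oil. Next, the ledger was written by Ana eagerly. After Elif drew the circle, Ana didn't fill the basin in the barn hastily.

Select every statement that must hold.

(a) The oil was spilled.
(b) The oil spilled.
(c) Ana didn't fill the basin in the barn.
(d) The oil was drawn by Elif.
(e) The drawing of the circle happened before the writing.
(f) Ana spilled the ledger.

(a), (b), (e)

(a) Entailed — every conjunct here is already in the original spilling event.
(b) Entailed — 'Ana spilled the oil' is causative; it entails the inchoative 'the oil spilled'.
(c) Not entailed — dropping 'hastily' under negation is not valid — the original leaves open that Ana filled the basin some other way.
(d) Not entailed — Elif drew the circle, not the oil; the oil belongs to the spilling event.
(e) Entailed — the narrative places the drawing before the writing.
(f) Not entailed — Ana spilled the oil, not the ledger; the ledger belongs to the writing event.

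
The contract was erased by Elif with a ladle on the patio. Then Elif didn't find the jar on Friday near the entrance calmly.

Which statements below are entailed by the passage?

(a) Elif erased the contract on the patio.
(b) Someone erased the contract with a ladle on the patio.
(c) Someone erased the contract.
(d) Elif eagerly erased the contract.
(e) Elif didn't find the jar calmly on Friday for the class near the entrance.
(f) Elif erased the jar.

(a), (b), (c), (e)

(a) Entailed — dropping 'with a ladle' leaves a sub-description the original still satisfies.
(b) Entailed — generalizing the agent leaves a sub-description the original still satisfies.
(c) Entailed — every conjunct here is already in the original erasing event.
(d) Not entailed — 'eagerly' adds information not in the original event.
(e) Entailed — under negation, adding a further restriction is entailed: if no such finding event occurred, none occurred for the class either.
(f) Not entailed — Elif erased the contract, not the jar; the jar belongs to the finding event.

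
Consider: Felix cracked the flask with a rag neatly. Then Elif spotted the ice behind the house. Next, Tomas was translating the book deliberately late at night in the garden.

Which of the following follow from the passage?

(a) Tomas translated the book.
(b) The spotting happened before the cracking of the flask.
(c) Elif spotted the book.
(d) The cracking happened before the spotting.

(d)

(a) Not entailed — 'was translating' is progressive on an accomplishment; it does not entail the completed 'translated'.
(b) Not entailed — the narrative places the cracking before the spotting, not after.
(c) Not entailed — Elif spotted the ice, not the book; the book belongs to the translating event.
(d) Entailed — the narrative places the cracking before the spotting.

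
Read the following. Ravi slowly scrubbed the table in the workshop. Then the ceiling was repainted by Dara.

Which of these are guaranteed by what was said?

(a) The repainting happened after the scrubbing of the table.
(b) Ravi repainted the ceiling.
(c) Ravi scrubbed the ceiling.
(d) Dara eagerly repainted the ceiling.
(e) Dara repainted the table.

(a)

(a) Entailed — the narrative places the scrubbing before the repainting.
(b) Not entailed — the passage has Dara repainting the ceiling, not Ravi.
(c) Not entailed — Ravi scrubbed the table, not the ceiling; the ceiling belongs to the repainting event.
(d) Not entailed — 'eagerly' adds information not in the original event.
(e) Not entailed — Dara repainted the ceiling, not the table; the table belongs to the scrubbing event.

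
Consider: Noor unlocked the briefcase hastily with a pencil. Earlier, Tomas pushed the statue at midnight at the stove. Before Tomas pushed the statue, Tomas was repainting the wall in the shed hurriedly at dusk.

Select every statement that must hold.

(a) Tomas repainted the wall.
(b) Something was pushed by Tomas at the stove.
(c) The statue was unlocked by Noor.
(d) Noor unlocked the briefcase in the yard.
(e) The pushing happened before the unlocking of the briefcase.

(a) Not entailed — 'was repainting' is progressive on an accomplishment; it does not entail the completed 'repainted'.
(b) Entailed — this follows by dropping conjuncts from the pushing event's description.
(c) Not entailed — Noor unlocked the briefcase, not the statue; the statue belongs to the pushing event.
(d) Not entailed — 'in the yard' adds information not in the original event.
(e) Entailed — the narrative places the pushing before the unlocking.

(b), (e)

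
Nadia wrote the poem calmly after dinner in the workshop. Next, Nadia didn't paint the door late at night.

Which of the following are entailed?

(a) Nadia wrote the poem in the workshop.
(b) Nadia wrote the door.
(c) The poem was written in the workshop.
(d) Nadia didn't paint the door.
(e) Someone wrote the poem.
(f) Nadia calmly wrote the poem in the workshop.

(a), (c), (e), (f)

(a) Entailed — dropping 'after dinner', 'calmly' leaves a sub-description the original still satisfies.
(b) Not entailed — Nadia wrote the poem, not the door; the door belongs to the painting event.
(c) Entailed — the original entails any weakening of itself; this just drops 'after dinner', 'calmly' and generalizes the agent.
(d) Not entailed — dropping 'late at night' under negation is not valid — the original leaves open that Nadia painted the door some other way.
(e) Entailed — dropping 'after dinner', 'calmly', 'in the workshop' and generalizing the agent leaves a sub-description the original still satisfies.
(f) Entailed — dropping 'after dinner' leaves a sub-description the original still satisfies.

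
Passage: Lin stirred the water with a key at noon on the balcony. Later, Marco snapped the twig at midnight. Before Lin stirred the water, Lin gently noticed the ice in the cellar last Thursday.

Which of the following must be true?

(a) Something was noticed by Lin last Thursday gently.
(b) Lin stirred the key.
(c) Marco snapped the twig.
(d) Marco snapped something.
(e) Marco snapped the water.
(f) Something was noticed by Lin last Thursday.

(a) Entailed — dropping 'in the cellar' and generalizing the patient leaves a sub-description the original still satisfies.
(b) Not entailed — the key is the instrument, not what was stirred.
(c) Entailed — every conjunct here is already in the original snapping event.
(d) Entailed — dropping 'at midnight' and generalizing the patient leaves a sub-description the original still satisfies.
(e) Not entailed — Marco snapped the twig, not the water; the water belongs to the stirring event.
(f) Entailed — dropping 'in the cellar', 'gently' and generalizing the patient leaves a sub-description the original still satisfies.

(a), (c), (d), (f)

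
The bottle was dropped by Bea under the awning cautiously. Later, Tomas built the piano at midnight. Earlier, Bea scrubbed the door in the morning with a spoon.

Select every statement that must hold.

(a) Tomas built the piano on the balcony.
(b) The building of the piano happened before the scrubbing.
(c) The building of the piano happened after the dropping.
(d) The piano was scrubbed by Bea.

(c)

(a) Not entailed — 'on the balcony' adds information not in the original event.
(b) Not entailed — the narrative places the scrubbing before the building, not after.
(c) Entailed — the narrative places the dropping before the building.
(d) Not entailed — Bea scrubbed the door, not the piano; the piano belongs to the building event.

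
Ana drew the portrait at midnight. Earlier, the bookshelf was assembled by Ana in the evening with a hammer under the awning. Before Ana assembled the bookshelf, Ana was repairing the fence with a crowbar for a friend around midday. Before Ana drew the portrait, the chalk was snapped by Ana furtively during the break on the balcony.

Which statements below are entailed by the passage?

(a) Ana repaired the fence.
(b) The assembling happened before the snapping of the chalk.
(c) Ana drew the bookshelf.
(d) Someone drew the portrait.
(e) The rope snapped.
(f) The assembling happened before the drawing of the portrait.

(d), (f)

(a) Not entailed — 'was repairing' is progressive on an accomplishment; it does not entail the completed 'repaired'.
(b) Not entailed — the narrative doesn't order the assembling relative to the snapping.
(c) Not entailed — Ana drew the portrait, not the bookshelf; the bookshelf belongs to the assembling event.
(d) Entailed — the original entails any weakening of itself; this just drops 'at midnight' and generalizes the agent.
(e) Not entailed — the chalk is what snapped, not the rope.
(f) Entailed — the narrative places the assembling before the drawing.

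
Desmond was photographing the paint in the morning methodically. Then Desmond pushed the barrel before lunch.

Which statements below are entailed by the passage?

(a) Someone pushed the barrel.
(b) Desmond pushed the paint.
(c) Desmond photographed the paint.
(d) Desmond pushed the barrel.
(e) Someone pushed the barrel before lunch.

(a), (d), (e)

(a) Entailed — this follows by dropping conjuncts from the pushing event's description.
(b) Not entailed — Desmond pushed the barrel, not the paint; the paint belongs to the photographing event.
(c) Not entailed — 'was photographing' is progressive on an accomplishment; it does not entail the completed 'photographed'.
(d) Entailed — the original entails any weakening of itself; this just drops 'before lunch'.
(e) Entailed — every conjunct here is already in the original pushing event.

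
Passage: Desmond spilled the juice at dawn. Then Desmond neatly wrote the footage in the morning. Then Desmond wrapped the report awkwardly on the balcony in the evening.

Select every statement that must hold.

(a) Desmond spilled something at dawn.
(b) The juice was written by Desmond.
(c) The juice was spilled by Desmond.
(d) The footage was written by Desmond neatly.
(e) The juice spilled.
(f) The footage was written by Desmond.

(a), (c), (d), (e), (f)

(a) Entailed — this follows by dropping conjuncts from the spilling event's description.
(b) Not entailed — Desmond wrote the footage, not the juice; the juice belongs to the spilling event.
(c) Entailed — dropping 'at dawn' leaves a sub-description the original still satisfies.
(d) Entailed — this follows by dropping conjuncts from the writing event's description.
(e) Entailed — 'Desmond spilled the juice' is causative; it entails the inchoative 'the juice spilled'.
(f) Entailed — the original entails any weakening of itself; this just drops 'in the morning', 'neatly'.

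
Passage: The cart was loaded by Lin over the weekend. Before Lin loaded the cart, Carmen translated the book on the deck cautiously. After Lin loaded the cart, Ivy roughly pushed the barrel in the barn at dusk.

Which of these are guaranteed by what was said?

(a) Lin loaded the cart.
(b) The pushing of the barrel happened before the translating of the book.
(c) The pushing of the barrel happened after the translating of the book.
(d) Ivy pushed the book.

(a) Entailed — this follows by dropping conjuncts from the loading event's description.
(b) Not entailed — the narrative places the translating before the pushing, not after.
(c) Entailed — the narrative places the translating before the pushing.
(d) Not entailed — Ivy pushed the barrel, not the book; the book belongs to the translating event.

(a), (c)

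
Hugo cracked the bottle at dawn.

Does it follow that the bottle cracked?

'Hugo cracked the bottle' is the causative; it entails the inchoative 'the bottle cracked'.

yes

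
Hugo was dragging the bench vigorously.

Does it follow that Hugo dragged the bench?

yes

'drag' is atelic; if Hugo was dragging the bench, then Hugo dragged the bench (for some time).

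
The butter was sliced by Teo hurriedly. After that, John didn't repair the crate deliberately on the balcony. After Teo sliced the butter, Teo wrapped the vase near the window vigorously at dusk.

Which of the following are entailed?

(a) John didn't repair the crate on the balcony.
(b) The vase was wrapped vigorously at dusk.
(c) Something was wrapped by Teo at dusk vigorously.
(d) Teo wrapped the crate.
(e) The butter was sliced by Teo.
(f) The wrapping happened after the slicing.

(b), (c), (e), (f)

(a) Not entailed — dropping 'deliberately' under negation is not valid — the original leaves open that John repaired the crate some other way.
(b) Entailed — the original entails any weakening of itself; this just drops 'near the window' and generalizes the agent.
(c) Entailed — this follows by dropping conjuncts from the wrapping event's description.
(d) Not entailed — Teo wrapped the vase, not the crate; the crate belongs to the repairing event.
(e) Entailed — the original entails any weakening of itself; this just drops 'hurriedly'.
(f) Entailed — the narrative places the slicing before the wrapping.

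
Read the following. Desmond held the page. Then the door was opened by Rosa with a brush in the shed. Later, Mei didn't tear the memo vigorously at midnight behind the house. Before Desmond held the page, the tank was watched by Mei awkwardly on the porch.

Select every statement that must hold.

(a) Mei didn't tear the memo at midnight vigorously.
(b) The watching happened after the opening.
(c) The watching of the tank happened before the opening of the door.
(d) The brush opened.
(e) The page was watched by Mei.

(a) Not entailed — dropping 'behind the house' under negation is not valid — the original leaves open that Mei tore the memo some other way.
(b) Not entailed — the narrative places the watching before the opening, not after.
(c) Entailed — the narrative places the watching before the opening.
(d) Not entailed — the door is what opened, not the brush.
(e) Not entailed — Mei watched the tank, not the page; the page belongs to the holding event.

(c)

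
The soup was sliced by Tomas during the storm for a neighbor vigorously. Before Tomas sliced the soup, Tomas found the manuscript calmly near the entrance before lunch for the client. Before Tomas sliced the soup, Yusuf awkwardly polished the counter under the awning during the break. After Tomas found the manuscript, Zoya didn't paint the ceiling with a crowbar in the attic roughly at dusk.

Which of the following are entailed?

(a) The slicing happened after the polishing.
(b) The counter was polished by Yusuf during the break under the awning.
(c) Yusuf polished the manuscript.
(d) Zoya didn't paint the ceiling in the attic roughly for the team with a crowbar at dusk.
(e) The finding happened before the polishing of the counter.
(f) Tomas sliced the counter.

(a) Entailed — the narrative places the polishing before the slicing.
(b) Entailed — this follows by dropping conjuncts from the polishing event's description.
(c) Not entailed — Yusuf polished the counter, not the manuscript; the manuscript belongs to the finding event.
(d) Entailed — under negation, adding a further restriction is entailed: if no such painting event occurred, none occurred for the team either.
(e) Not entailed — the narrative doesn't order the finding relative to the polishing.
(f) Not entailed — Tomas sliced the soup, not the counter; the counter belongs to the polishing event.

(a), (b), (d)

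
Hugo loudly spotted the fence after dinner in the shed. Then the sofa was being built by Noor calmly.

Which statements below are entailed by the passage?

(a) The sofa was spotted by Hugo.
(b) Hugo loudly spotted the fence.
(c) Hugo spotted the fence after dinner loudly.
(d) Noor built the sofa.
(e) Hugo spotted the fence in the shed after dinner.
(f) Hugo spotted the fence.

(b), (c), (e), (f)

(a) Not entailed — Hugo spotted the fence, not the sofa; the sofa belongs to the building event.
(b) Entailed — the original entails any weakening of itself; this just drops 'after dinner', 'in the shed'.
(c) Entailed — every conjunct here is already in the original spotting event.
(d) Not entailed — 'was building' is progressive on an accomplishment; it does not entail the completed 'built'.
(e) Entailed — this follows by dropping conjuncts from the spotting event's description.
(f) Entailed — every conjunct here is already in the original spotting event.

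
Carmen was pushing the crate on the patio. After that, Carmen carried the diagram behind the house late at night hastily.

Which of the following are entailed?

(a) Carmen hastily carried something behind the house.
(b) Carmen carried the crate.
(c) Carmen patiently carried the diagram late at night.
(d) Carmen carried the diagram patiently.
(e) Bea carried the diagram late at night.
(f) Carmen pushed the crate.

(a) Entailed — every conjunct here is already in the original carrying event.
(b) Not entailed — Carmen carried the diagram, not the crate; the crate belongs to the pushing event.
(c) Not entailed — 'patiently' adds a manner not in (and inconsistent with) the original.
(d) Not entailed — 'patiently' adds a manner not in (and inconsistent with) the original.
(e) Not entailed — the passage has Carmen carrying the diagram, not Bea.
(f) Entailed — 'push' is an activity; 'was pushing' entails that some pushing happened, so 'pushed' holds.

(a), (f)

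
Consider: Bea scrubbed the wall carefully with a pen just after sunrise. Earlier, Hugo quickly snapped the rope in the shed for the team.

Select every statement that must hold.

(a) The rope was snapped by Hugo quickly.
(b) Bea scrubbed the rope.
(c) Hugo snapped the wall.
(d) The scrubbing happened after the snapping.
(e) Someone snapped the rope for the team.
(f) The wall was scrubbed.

(a), (d), (e), (f)

(a) Entailed — dropping 'for the team', 'in the shed' leaves a sub-description the original still satisfies.
(b) Not entailed — Bea scrubbed the wall, not the rope; the rope belongs to the snapping event.
(c) Not entailed — Hugo snapped the rope, not the wall; the wall belongs to the scrubbing event.
(d) Entailed — the narrative places the snapping before the scrubbing.
(e) Entailed — the original entails any weakening of itself; this just drops 'quickly', 'in the shed' and generalizes the agent.
(f) Entailed — the original entails any weakening of itself; this just drops 'carefully', 'with a pen', 'just after sunrise' and generalizes the agent.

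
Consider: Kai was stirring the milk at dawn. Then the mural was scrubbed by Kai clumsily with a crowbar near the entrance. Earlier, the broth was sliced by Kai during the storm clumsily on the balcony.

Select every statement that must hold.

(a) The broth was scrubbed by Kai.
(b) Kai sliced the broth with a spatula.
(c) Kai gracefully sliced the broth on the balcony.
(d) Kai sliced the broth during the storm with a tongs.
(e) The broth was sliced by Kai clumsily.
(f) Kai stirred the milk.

(a) Not entailed — Kai scrubbed the mural, not the broth; the broth belongs to the slicing event.
(b) Not entailed — 'with a spatula' adds information not in the original event.
(c) Not entailed — 'gracefully' adds a manner not in (and inconsistent with) the original.
(d) Not entailed — 'with a tongs' adds information not in the original event.
(e) Entailed — this follows by dropping conjuncts from the slicing event's description.
(f) Entailed — 'stir' is an activity; 'was stirring' entails that some stirring happened, so 'stirred' holds.

(e), (f)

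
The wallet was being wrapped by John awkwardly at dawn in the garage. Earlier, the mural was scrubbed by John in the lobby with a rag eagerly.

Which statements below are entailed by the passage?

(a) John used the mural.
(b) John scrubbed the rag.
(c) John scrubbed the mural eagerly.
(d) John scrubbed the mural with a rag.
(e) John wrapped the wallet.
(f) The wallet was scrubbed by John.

(a) Not entailed — the mural is the patient, not an instrument — John used a rag.
(b) Not entailed — the rag is the instrument, not what was scrubbed.
(c) Entailed — the original entails any weakening of itself; this just drops 'in the lobby', 'with a rag'.
(d) Entailed — this follows by dropping conjuncts from the scrubbing event's description.
(e) Not entailed — 'was wrapping' is progressive on an accomplishment; it does not entail the completed 'wrapped'.
(f) Not entailed — John scrubbed the mural, not the wallet; the wallet belongs to the wrapping event.

(c), (d)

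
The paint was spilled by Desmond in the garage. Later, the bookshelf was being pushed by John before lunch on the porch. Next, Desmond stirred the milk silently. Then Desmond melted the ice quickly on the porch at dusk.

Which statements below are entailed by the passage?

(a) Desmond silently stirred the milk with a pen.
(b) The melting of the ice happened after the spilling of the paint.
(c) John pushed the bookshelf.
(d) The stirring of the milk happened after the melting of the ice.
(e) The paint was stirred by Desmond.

(a) Not entailed — 'with a pen' adds information not in the original event.
(b) Entailed — the narrative places the spilling before the melting.
(c) Entailed — 'push' is an activity; 'was pushing' entails that some pushing happened, so 'pushed' holds.
(d) Not entailed — the narrative places the stirring before the melting, not after.
(e) Not entailed — Desmond stirred the milk, not the paint; the paint belongs to the spilling event.

(b), (c)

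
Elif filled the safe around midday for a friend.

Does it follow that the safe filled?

'Elif filled the safe' is the causative; it entails the inchoative 'the safe filled'.

yes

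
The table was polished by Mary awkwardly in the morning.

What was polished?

the table

'the table' marks the patient of the polishing event.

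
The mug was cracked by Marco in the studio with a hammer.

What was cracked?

the mug

'the mug' marks the patient of the cracking event.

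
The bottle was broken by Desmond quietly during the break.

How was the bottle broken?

'quietly' marks the manner of the breaking event.

quietly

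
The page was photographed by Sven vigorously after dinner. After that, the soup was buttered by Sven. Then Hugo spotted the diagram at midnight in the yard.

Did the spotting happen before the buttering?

no

The narrative orders the buttering before the spotting.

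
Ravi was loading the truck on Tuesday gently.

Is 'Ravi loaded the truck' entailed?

no

'was loading' is progressive; for an accomplishment like 'load the truck', it doesn't entail completion.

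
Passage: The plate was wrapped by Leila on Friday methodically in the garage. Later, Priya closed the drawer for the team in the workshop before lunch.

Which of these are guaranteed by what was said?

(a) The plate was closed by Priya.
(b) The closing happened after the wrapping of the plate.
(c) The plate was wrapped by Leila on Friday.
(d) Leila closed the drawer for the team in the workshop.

(a) Not entailed — Priya closed the drawer, not the plate; the plate belongs to the wrapping event.
(b) Entailed — the narrative places the wrapping before the closing.
(c) Entailed — the original entails any weakening of itself; this just drops 'in the garage', 'methodically'.
(d) Not entailed — the passage has Priya closing the drawer, not Leila.

(b), (c)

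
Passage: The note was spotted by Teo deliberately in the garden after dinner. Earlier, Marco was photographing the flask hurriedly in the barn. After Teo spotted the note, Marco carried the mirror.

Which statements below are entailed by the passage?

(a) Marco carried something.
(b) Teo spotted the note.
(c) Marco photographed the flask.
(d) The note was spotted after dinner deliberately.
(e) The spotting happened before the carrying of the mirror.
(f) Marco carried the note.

(a) Entailed — every conjunct here is already in the original carrying event.
(b) Entailed — the original entails any weakening of itself; this just drops 'in the garden', 'after dinner', 'deliberately'.
(c) Not entailed — 'was photographing' is progressive on an accomplishment; it does not entail the completed 'photographed'.
(d) Entailed — this follows by dropping conjuncts from the spotting event's description.
(e) Entailed — the narrative places the spotting before the carrying.
(f) Not entailed — Marco carried the mirror, not the note; the note belongs to the spotting event.

(a), (b), (d), (e)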